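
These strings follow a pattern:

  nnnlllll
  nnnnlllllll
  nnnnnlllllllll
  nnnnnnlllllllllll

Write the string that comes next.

Term n consists of n n's, followed by 2n-1 l's, where the shown terms are n = 3, 4, 5, 6.
Setting n = 7 gives 7, 13 characters in each block.

nnnnnnnlllllllllllll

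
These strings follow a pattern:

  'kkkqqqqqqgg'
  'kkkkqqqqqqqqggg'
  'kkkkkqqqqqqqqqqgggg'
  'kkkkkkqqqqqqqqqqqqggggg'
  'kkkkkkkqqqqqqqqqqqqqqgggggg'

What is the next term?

kkkkkkkkqqqqqqqqqqqqqqqqggggggg

The n-th term is n k's then 2n q's then n-1 g's, where the shown terms are n = 3, 4, 5, 6, 7.
For the next term, n = 8, so the run lengths are 8, 16, 7.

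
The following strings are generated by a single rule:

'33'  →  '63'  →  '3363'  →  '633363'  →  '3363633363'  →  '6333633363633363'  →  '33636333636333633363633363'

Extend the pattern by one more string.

Each term (from the third on) is the two preceding terms concatenated in order: term 3 = 33·63 = 3363.
So term 8 is 6333633363633363·33636333636333633363633363.

633363336363336333636333636333633363633363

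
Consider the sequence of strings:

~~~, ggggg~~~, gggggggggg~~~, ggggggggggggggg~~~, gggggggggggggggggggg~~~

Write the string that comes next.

ggggggggggggggggggggggggg~~~

The strings grow by a fixed prefix ggggg each time.
So the next term is ggggg·gggggggggggggggggggg~~~.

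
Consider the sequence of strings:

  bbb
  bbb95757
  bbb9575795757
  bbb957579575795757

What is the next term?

The strings grow by a fixed suffix 95757 each time.
One more step from bbb957579575795757 gives the answer.

bbb95757957579575795757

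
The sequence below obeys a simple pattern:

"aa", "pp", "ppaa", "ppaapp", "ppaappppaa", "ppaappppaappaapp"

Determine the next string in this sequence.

ppaappppaappaappppaappppaa

Each term (from the third on) is the previous term followed by the one before it: term 3 = pp·aa = ppaa.
So term 7 is ppaappppaappaapp·ppaappppaa.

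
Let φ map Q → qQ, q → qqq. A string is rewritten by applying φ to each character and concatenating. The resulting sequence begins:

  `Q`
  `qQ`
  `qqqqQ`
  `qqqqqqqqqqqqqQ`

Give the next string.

Rewriting the 14 symbols of qqqqqqqqqqqqqQ one by one yields qqq qqq qqq qqq qqq qqq qqq qqq qqq qqq qqq qqq qqq qQ; concatenated:

qqqqqqqqqqqqqqqqqqqqqqqqqqqqqqqqqqqqqqqqQ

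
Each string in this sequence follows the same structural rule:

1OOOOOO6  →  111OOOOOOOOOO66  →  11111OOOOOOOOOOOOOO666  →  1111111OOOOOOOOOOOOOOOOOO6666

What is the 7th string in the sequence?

The n-th term is 2n-1 1's then 4n+2 O's then n 6's (n = 1, 2, …).
Setting n = 7 gives 13, 30, 7 characters in each block.

1111111111111OOOOOOOOOOOOOOOOOOOOOOOOOOOOOO6666666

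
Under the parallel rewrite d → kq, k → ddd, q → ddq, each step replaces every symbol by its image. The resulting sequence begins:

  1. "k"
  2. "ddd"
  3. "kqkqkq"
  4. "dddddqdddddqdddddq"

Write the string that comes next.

kqkqkqkqkqddqkqkqkqkqkqddqkqkqkqkqkqddq

φ(dddddqdddddqdddddq) expands symbol-by-symbol to kq kq kq kq kq ddq kq kq kq kq kq ddq kq kq kq kq kq ddq; joining the 18 pieces gives the next term.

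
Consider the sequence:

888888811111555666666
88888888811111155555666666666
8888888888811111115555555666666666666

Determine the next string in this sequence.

888888888888811111111555555555666666666666666

Reading off run lengths: 8 runs 7, 9, 11; 1 runs 5, 6, 7; 5 runs 3, 5, 7; 6 runs 6, 9, 12 — each is linear in n, where the shown terms are n = 2, 3, 4.
Setting n = 5 gives 13, 8, 9, 15 characters in each block.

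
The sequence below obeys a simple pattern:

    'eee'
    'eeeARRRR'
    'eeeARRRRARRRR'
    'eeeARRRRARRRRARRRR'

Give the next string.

Each term is the previous one with ARRRR appended.
Applying this once more to eeeARRRRARRRRARRRR:

eeeARRRRARRRRARRRRARRRR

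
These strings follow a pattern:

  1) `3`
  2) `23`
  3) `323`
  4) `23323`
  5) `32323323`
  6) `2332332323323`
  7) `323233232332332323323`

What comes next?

2332332323323323233232332332323323

From term 3 onward, concatenate the second-to-last term with the last: 3·23 = 323, 23·323 = 23323, …
The next term joins 2332332323323 and 323233232332332323323.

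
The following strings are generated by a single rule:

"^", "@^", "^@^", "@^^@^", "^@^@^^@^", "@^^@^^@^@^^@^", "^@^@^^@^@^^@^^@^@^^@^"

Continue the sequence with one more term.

From term 3 onward, concatenate the second-to-last term with the last: ^·@^ = ^@^, @^·^@^ = @^^@^, …
Continuing: @^^@^^@^@^^@^ · ^@^@^^@^@^^@^^@^@^^@^ gives term 8.

@^^@^^@^@^^@^^@^@^^@^@^^@^^@^@^^@^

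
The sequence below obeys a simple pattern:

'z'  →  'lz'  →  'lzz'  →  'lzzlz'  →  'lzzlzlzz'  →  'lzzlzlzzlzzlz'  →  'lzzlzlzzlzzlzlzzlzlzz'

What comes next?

lzzlzlzzlzzlzlzzlzlzzlzzlzlzzlzzlz

Each term (from the third on) is the previous term followed by the one before it: term 3 = lz·z = lzz.
The next term joins lzzlzlzzlzzlzlzzlzlzz and lzzlzlzzlzzlz.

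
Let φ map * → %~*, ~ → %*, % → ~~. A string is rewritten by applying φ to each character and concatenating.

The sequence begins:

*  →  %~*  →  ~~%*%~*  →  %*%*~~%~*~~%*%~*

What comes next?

~~%~*~~%~*%*%*~~%*%~*%*%*~~%~*~~%*%~*

φ(%*%*~~%~*~~%*%~*) expands symbol-by-symbol to ~~ %~* ~~ %~* %* %* ~~ %* %~* %* %* ~~ %~* ~~ %* %~*; joining the 16 pieces gives the next term.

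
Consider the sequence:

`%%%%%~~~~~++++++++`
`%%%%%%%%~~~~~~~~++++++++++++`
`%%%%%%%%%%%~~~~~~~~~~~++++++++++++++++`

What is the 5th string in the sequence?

%%%%%%%%%%%%%%%%%~~~~~~~~~~~~~~~~~++++++++++++++++++++++++

Term n consists of 3n-1 %'s, followed by 3n-1 ~'s, followed by 4n +'s, where the shown terms are n = 2, 3, 4.
At n = 6 the blocks have lengths 17, 17, 24.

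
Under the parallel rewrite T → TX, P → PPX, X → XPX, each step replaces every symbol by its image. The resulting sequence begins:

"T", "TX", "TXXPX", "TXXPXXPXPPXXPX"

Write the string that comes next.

TXXPXXPXPPXXPXXPXPPXXPXPPXPPXXPXXPXPPXXPX

Replace each of the 14 characters of TXXPXXPXPPXXPX in place — TX XPX XPX PPX XPX XPX PPX XPX PPX PPX XPX XPX PPX XPX — and concatenate.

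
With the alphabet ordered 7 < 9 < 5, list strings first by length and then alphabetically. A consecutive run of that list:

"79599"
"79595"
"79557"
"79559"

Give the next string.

The successor of 79559 increments the rightmost position that isn't already 5 and resets every position after it to 7.

79555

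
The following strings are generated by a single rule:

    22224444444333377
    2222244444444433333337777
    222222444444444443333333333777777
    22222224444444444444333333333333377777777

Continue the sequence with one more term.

The n-th term is n+2 2's then 2n+3 4's then 3n-2 3's then 2n-2 7's, where the shown terms are n = 2, 3, 4, 5.
At n = 6 the blocks have lengths 8, 15, 16, 10.

2222222244444444444444433333333333333337777777777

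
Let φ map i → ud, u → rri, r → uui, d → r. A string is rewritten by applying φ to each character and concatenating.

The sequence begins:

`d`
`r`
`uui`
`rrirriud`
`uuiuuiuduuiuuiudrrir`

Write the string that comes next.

Applying the rule to each of the 20 symbols of uuiuuiuduuiuuiudrrir gives the pieces rri rri ud rri rri ud rri r rri rri ud rri rri ud rri r uui uui ud uui, which concatenate to the answer.

rrirriudrrirriudrrirrrirriudrrirriudrriruuiuuiuduui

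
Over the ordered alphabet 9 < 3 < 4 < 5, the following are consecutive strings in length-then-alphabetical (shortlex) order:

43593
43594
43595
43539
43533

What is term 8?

Advancing 3 positions from 43533 through 43533 → 43534 → 43535 reaches term 8.

43549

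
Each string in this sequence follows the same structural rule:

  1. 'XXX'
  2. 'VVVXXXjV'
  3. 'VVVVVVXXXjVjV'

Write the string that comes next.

Every step adds VVV to the front and jV to the end of the previous string.
One more step from VVVVVVXXXjVjV gives the answer.

VVVVVVVVVXXXjVjVjV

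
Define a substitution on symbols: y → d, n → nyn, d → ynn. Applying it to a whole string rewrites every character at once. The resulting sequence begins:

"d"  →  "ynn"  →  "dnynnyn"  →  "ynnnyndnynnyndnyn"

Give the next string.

Rewriting the 17 symbols of ynnnyndnynnyndnyn one by one yields d nyn nyn nyn d nyn ynn nyn d nyn nyn d nyn ynn nyn d nyn; concatenated:

dnynnynnyndnynynnnyndnynnyndnynynnnyndnyn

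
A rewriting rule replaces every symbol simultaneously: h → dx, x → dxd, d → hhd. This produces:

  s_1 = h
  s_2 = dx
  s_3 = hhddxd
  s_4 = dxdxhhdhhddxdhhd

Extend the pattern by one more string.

φ(dxdxhhdhhddxdhhd) expands symbol-by-symbol to hhd dxd hhd dxd dx dx hhd dx dx hhd hhd dxd hhd dx dx hhd; joining the 16 pieces gives the next term.

hhddxdhhddxddxdxhhddxdxhhdhhddxdhhddxdxhhd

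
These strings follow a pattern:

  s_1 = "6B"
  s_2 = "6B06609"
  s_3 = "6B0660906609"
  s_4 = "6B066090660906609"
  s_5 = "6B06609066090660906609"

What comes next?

Every step adds 06609 to the end: s(k+1) = s(k)·06609.
Applying this once more to 6B06609066090660906609:

6B0660906609066090660906609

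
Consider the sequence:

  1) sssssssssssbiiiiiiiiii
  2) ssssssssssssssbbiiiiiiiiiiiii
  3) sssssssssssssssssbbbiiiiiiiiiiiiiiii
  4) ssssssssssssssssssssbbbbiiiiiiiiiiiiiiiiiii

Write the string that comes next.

sssssssssssssssssssssssbbbbbiiiiiiiiiiiiiiiiiiiiii

Each string has the form s^{3n+2} b^{n-2} i^{3n+1}, where the shown terms are n = 3, 4, 5, 6.
Setting n = 7 gives 23, 5, 22 characters in each block.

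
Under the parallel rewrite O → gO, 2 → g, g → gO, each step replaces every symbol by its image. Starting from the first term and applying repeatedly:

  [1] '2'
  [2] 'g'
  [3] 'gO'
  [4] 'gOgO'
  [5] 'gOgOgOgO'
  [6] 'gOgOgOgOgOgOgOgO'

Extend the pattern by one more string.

φ(gOgOgOgOgOgOgOgO) expands symbol-by-symbol to gO gO gO gO gO gO gO gO gO gO gO gO gO gO gO gO; joining the 16 pieces gives the next term.

gOgOgOgOgOgOgOgOgOgOgOgOgOgOgOgO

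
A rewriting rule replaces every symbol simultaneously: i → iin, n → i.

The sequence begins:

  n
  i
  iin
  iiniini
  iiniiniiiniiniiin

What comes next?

Applying the rule to each of the 17 symbols of iiniiniiiniiniiin gives the pieces iin iin i iin iin i iin iin iin i iin iin i iin iin iin i, which concatenate to the answer.

iiniiniiiniiniiiniiniiniiiniiniiiniiniini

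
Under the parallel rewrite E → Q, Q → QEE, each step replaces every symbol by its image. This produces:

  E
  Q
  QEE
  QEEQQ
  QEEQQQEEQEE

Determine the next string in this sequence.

Rewriting each symbol of QEEQQQEEQEE: Q→QEE, E→Q, E→Q, Q→QEE, Q→QEE, Q→QEE, E→Q, E→Q, Q→QEE, E→Q, E→Q, which concatenates to QEE Q Q QEE QEE QEE Q Q QEE Q Q.

QEEQQQEEQEEQEEQQQEEQQ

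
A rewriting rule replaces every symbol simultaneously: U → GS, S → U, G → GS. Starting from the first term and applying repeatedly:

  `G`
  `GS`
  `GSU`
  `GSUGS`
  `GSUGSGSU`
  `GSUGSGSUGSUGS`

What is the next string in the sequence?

Rewriting the 13 symbols of GSUGSGSUGSUGS one by one yields GS U GS GS U GS U GS GS U GS GS U; concatenated:

GSUGSGSUGSUGSGSUGSGSU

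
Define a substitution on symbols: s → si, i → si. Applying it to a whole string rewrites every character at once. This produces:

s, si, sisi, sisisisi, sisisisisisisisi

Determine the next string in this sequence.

Rewriting the 16 symbols of sisisisisisisisi one by one yields si si si si si si si si si si si si si si si si; concatenated:

sisisisisisisisisisisisisisisisi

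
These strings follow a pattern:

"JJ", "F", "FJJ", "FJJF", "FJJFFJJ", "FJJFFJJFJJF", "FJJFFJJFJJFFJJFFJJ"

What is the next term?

From term 3 onward, concatenate the last term with the second-to-last: F·JJ = FJJ, FJJ·F = FJJF, …
The next term joins FJJFFJJFJJFFJJFFJJ and FJJFFJJFJJF.

FJJFFJJFJJFFJJFFJJFJJFFJJFJJF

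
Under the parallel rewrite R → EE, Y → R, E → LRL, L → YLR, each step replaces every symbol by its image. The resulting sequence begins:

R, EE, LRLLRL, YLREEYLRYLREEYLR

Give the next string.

RYLREELRLLRLRYLREERYLREELRLLRLRYLREE

Replace each of the 16 characters of YLREEYLRYLREEYLR in place — R YLR EE LRL LRL R YLR EE R YLR EE LRL LRL R YLR EE — and concatenate.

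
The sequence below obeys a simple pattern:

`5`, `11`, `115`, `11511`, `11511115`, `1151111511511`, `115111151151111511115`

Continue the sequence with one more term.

1151111511511115111151151111511511

This is a Fibonacci-style word recurrence s(k) = s(k−1)·s(k−2): e.g. 11·5 = 115.
The next term joins 115111151151111511115 and 1151111511511.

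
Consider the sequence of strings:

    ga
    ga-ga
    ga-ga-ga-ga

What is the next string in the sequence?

Every step duplicates the string with '-' between the halves.
Doubling ga-ga-ga-ga with '-' between the halves:

ga-ga-ga-ga-ga-ga-ga-ga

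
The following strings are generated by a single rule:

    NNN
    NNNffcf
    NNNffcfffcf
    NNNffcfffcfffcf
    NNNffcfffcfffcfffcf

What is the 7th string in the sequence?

The strings grow by a fixed suffix ffcf each time.
From NNNffcfffcfffcfffcf, 2 further steps: NNNffcfffcfffcfffcf → NNNffcfffcfffcfffcfffcf → (answer).

NNNffcfffcfffcfffcfffcfffcf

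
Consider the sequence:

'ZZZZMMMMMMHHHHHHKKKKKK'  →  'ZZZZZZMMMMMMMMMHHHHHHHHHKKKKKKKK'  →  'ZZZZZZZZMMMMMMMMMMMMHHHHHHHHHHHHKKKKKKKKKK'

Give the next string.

ZZZZZZZZZZMMMMMMMMMMMMMMMHHHHHHHHHHHHHHHKKKKKKKKKKKK

The n-th term is 2n Z's then 3n M's then 3n H's then 2n+2 K's, where the shown terms are n = 2, 3, 4.
Setting n = 5 gives 10, 15, 15, 12 characters in each block.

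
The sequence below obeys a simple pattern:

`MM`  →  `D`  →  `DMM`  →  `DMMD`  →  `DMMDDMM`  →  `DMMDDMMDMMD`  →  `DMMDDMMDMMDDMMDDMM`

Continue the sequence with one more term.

DMMDDMMDMMDDMMDDMMDMMDDMMDMMD

From term 3 onward, concatenate the last term with the second-to-last: D·MM = DMM, DMM·D = DMMD, …
The next term joins DMMDDMMDMMDDMMDDMM and DMMDDMMDMMD.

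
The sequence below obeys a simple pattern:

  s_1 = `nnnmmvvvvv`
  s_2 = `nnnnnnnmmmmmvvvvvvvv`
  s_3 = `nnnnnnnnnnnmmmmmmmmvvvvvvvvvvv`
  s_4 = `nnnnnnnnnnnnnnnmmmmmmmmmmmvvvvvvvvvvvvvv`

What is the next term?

nnnnnnnnnnnnnnnnnnnmmmmmmmmmmmmmmvvvvvvvvvvvvvvvvv

The n-th term is 4n-1 n's then 3n-1 m's then 3n+2 v's (n = 1, 2, …).
For the next term, n = 5, so the run lengths are 19, 14, 17.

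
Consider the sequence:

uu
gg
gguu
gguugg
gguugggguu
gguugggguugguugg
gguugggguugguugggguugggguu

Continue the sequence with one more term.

gguugggguugguugggguugggguugguugggguugguugg

This is a Fibonacci-style word recurrence s(k) = s(k−1)·s(k−2): e.g. gg·uu = gguu.
So term 8 is gguugggguugguugggguugggguu·gguugggguugguugg.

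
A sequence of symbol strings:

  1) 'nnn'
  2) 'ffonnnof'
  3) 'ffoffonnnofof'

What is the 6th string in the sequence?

s(k+1) = ffo·s(k)·of, so each term gains ffo as a prefix and of as a suffix.
From ffoffonnnofof, 3 further steps: ffoffonnnofof → ffoffoffonnnofofof → ffoffoffoffonnnofofofof → (answer).

ffoffoffoffoffonnnofofofofof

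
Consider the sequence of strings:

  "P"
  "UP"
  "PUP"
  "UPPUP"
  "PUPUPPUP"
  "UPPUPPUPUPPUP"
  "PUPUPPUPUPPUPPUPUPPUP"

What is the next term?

UPPUPPUPUPPUPPUPUPPUPUPPUPPUPUPPUP

From term 3 onward, concatenate the second-to-last term with the last: P·UP = PUP, UP·PUP = UPPUP, …
The next term joins UPPUPPUPUPPUP and PUPUPPUPUPPUPPUPUPPUP.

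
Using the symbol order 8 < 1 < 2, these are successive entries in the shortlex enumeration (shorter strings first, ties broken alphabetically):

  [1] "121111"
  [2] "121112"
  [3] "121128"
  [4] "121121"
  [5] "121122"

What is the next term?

121288

The successor of 121122 increments the rightmost position that isn't already 2 and resets every position after it to 8.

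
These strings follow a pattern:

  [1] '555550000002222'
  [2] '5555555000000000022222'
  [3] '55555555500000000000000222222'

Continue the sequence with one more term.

Each string has the form 5^{2n+3} 0^{4n+2} 2^{n+3} (n = 1, 2, …).
For the next term, n = 4, so the run lengths are 11, 18, 7.

555555555550000000000000000002222222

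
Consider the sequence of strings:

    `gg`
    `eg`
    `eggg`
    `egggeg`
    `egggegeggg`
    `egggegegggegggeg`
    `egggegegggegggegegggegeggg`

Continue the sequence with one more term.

Each term (from the third on) is the previous term followed by the one before it: term 3 = eg·gg = eggg.
So term 8 is egggegegggegggegegggegeggg·egggegegggegggeg.

egggegegggegggegegggegegggegggegegggegggeg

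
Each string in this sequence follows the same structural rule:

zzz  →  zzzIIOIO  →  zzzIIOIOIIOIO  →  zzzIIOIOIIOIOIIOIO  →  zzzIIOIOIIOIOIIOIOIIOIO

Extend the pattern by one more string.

Every step adds IIOIO to the end: s(k+1) = s(k)·IIOIO.
Applying this once more to zzzIIOIOIIOIOIIOIOIIOIO:

zzzIIOIOIIOIOIIOIOIIOIOIIOIO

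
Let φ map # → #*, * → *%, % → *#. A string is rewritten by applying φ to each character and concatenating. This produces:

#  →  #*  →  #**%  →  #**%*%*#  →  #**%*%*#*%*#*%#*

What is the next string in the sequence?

Replace each of the 16 characters of #**%*%*#*%*#*%#* in place — #* *% *% *# *% *# *% #* *% *# *% #* *% *# #* *% — and concatenate.

#**%*%*#*%*#*%#**%*#*%#**%*##**%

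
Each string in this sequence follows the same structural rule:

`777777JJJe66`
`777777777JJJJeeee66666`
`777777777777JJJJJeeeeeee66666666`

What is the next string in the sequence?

777777777777777JJJJJJeeeeeeeeee66666666666

Reading off run lengths: 7 runs 6, 9, 12; J runs 3, 4, 5; e runs 1, 4, 7; 6 runs 2, 5, 8 — each is linear in n (n = 1, 2, …).
At n = 4 the blocks have lengths 15, 6, 10, 11.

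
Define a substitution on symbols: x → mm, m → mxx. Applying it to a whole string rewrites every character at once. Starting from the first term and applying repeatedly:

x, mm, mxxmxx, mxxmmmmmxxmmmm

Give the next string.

Replace each of the 14 characters of mxxmmmmmxxmmmm in place — mxx mm mm mxx mxx mxx mxx mxx mm mm mxx mxx mxx mxx — and concatenate.

mxxmmmmmxxmxxmxxmxxmxxmmmmmxxmxxmxxmxx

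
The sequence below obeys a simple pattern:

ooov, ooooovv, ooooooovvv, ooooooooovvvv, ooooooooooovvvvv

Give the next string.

The n-th term is 2n-1 o's then n-1 v's, where the shown terms are n = 2, 3, 4, 5, 6.
For the next term, n = 7, so the run lengths are 13, 6.

ooooooooooooovvvvvv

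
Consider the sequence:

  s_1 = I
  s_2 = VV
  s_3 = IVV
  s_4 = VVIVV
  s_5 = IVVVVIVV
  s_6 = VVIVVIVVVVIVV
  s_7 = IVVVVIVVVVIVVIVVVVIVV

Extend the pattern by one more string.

VVIVVIVVVVIVVIVVVVIVVVVIVVIVVVVIVV

Each term (from the third on) is the two preceding terms concatenated in order: term 3 = I·VV = IVV.
The next term joins VVIVVIVVVVIVV and IVVVVIVVVVIVVIVVVVIVV.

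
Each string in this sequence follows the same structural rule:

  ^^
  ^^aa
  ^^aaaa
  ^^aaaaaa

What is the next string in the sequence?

^^aaaaaaaa

Each term is the previous one with aa appended.
So the next term is ^^aaaaaa·aa.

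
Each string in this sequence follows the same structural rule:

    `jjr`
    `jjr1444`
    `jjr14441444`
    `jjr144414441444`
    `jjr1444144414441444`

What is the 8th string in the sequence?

Every step adds 1444 to the end: s(k+1) = s(k)·1444.
From jjr1444144414441444, 3 further steps: jjr1444144414441444 → jjr14441444144414441444 → jjr144414441444144414441444 → (answer).

jjr1444144414441444144414441444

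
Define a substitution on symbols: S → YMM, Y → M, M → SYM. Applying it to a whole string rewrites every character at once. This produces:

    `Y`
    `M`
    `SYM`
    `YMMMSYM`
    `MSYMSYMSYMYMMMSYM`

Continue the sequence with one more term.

Rewriting the 17 symbols of MSYMSYMSYMYMMMSYM one by one yields SYM YMM M SYM YMM M SYM YMM M SYM M SYM SYM SYM YMM M SYM; concatenated:

SYMYMMMSYMYMMMSYMYMMMSYMMSYMSYMSYMYMMMSYM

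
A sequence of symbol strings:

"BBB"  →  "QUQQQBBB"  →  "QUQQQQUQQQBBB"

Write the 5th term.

QUQQQQUQQQQUQQQQUQQQBBB

Every step adds QUQQQ at the front: s(k+1) = QUQQQ·s(k).
From QUQQQQUQQQBBB, 2 further steps: QUQQQQUQQQBBB → QUQQQQUQQQQUQQQBBB → (answer).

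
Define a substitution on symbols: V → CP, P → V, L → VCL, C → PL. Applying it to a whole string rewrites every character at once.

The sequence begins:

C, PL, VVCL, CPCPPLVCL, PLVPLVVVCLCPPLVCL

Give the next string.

φ(PLVPLVVVCLCPPLVCL) expands symbol-by-symbol to V VCL CP V VCL CP CP CP PL VCL PL V V VCL CP PL VCL; joining the 17 pieces gives the next term.

VVCLCPVVCLCPCPCPPLVCLPLVVVCLCPPLVCL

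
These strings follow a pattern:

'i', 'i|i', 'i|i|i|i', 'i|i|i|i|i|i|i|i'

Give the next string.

s(k+1) = s(k)·|·s(k) — each term doubles the last with '|' between the halves.
Doubling i|i|i|i|i|i|i|i with '|' between the halves:

i|i|i|i|i|i|i|i|i|i|i|i|i|i|i|i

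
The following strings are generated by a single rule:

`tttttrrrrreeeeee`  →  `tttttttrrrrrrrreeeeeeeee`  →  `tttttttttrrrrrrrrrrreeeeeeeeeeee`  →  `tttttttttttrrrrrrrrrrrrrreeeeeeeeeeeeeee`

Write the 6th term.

tttttttttttttttrrrrrrrrrrrrrrrrrrrreeeeeeeeeeeeeeeeeeeee

Reading off run lengths: t runs 5, 7, 9, 11; r runs 5, 8, 11, 14; e runs 6, 9, 12, 15 — each is linear in n, where the shown terms are n = 2, 3, 4, 5.
Setting n = 7 gives 15, 20, 21 characters in each block.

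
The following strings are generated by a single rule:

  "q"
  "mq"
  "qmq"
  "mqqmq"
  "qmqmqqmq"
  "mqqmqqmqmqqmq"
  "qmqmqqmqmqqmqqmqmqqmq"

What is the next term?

Each term (from the third on) is the two preceding terms concatenated in order: term 3 = q·mq = qmq.
The next term joins mqqmqqmqmqqmq and qmqmqqmqmqqmqqmqmqqmq.

mqqmqqmqmqqmqqmqmqqmqmqqmqqmqmqqmq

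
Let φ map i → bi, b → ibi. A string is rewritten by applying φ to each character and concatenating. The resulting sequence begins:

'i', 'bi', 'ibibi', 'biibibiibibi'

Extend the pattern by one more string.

Expanding biibibiibibi: b→ibi, i→bi, i→bi, b→ibi, i→bi, b→ibi, i→bi, i→bi, b→ibi, i→bi, b→ibi, i→bi. Concatenated: ibi bi bi ibi bi ibi bi bi ibi bi ibi bi.

ibibibiibibiibibibiibibiibibi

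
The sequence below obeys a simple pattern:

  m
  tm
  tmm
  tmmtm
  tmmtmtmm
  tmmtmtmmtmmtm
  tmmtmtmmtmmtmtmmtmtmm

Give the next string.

This is a Fibonacci-style word recurrence s(k) = s(k−1)·s(k−2): e.g. tm·m = tmm.
So term 8 is tmmtmtmmtmmtmtmmtmtmm·tmmtmtmmtmmtm.

tmmtmtmmtmmtmtmmtmtmmtmmtmtmmtmmtm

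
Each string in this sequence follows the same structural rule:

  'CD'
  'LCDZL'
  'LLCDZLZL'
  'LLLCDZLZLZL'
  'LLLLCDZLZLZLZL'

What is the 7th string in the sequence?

Each term wraps the previous one in L on the left and ZL on the right.
From LLLLCDZLZLZLZL, 2 further steps: LLLLCDZLZLZLZL → LLLLLCDZLZLZLZLZL → (answer).

LLLLLLCDZLZLZLZLZLZL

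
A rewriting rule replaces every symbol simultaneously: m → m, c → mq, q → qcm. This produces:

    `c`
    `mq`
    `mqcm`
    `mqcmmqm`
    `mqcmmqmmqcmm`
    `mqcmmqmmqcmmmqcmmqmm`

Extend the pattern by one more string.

Replace each of the 20 characters of mqcmmqmmqcmmmqcmmqmm in place — m qcm mq m m qcm m m qcm mq m m m qcm mq m m qcm m m — and concatenate.

mqcmmqmmqcmmmqcmmqmmmqcmmqmmqcmmm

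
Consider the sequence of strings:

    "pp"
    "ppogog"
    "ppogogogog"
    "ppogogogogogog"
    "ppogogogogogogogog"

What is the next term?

ppogogogogogogogogogog

Every step adds ogog to the end: s(k+1) = s(k)·ogog.
One more step from ppogogogogogogogog gives the answer.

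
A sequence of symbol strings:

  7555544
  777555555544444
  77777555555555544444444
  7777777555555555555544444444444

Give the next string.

777777777555555555555555544444444444444

Term n consists of 2n-1 7's, followed by 3n+1 5's, followed by 3n-1 4's (n = 1, 2, …).
At n = 5 the blocks have lengths 9, 16, 14.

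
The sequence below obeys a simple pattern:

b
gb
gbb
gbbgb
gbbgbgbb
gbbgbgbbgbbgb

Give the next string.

gbbgbgbbgbbgbgbbgbgbb

From term 3 onward, concatenate the last term with the second-to-last: gb·b = gbb, gbb·gb = gbbgb, …
So term 7 is gbbgbgbbgbbgb·gbbgbgbb.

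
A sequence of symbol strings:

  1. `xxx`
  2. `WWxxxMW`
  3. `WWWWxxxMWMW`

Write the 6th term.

Each term wraps the previous one in WW on the left and MW on the right.
From WWWWxxxMWMW, 3 further steps: WWWWxxxMWMW → WWWWWWxxxMWMWMW → WWWWWWWWxxxMWMWMWMW → (answer).

WWWWWWWWWWxxxMWMWMWMWMW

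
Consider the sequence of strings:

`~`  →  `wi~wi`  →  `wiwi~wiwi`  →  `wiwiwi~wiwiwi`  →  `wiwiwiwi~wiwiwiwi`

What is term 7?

s(k+1) = wi·s(k)·wi, so each term gains wi as a prefix and wi as a suffix.
From wiwiwiwi~wiwiwiwi, 2 further steps: wiwiwiwi~wiwiwiwi → wiwiwiwiwi~wiwiwiwiwi → (answer).

wiwiwiwiwiwi~wiwiwiwiwiwi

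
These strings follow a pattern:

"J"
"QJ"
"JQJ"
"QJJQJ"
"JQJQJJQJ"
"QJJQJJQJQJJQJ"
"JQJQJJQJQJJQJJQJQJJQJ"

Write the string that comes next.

This is a Fibonacci-style word recurrence s(k) = s(k−2)·s(k−1): e.g. J·QJ = JQJ.
The next term joins QJJQJJQJQJJQJ and JQJQJJQJQJJQJJQJQJJQJ.

QJJQJJQJQJJQJJQJQJJQJQJJQJJQJQJJQJ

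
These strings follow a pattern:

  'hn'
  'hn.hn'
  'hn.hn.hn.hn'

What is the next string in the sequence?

hn.hn.hn.hn.hn.hn.hn.hn

Every step duplicates the string with '.' between the halves.
So the next term is two copies of hn.hn.hn.hn with '.' between the halves.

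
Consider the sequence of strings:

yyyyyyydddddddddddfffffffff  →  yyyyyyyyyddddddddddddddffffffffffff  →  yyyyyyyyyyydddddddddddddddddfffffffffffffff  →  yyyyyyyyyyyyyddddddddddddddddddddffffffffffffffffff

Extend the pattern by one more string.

yyyyyyyyyyyyyyydddddddddddddddddddddddfffffffffffffffffffff

The n-th term is 2n+1 y's then 3n+2 d's then 3n f's, where the shown terms are n = 3, 4, 5, 6.
At n = 7 the blocks have lengths 15, 23, 21.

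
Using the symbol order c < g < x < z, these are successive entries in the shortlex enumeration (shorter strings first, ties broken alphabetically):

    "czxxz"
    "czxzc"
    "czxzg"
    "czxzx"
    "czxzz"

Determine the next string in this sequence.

czzcc

The successor of czxzz increments the rightmost position that isn't already z and resets every position after it to c.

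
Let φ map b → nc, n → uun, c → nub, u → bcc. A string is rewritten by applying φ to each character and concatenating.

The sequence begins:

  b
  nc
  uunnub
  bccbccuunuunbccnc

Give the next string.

Rewriting the 17 symbols of bccbccuunuunbccnc one by one yields nc nub nub nc nub nub bcc bcc uun bcc bcc uun nc nub nub uun nub; concatenated:

ncnubnubncnubnubbccbccuunbccbccuunncnubnubuunnub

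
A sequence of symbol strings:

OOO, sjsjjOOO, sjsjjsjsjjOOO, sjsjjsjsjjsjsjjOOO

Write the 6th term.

sjsjjsjsjjsjsjjsjsjjsjsjjOOO

The strings grow by a fixed prefix sjsjj each time.
From sjsjjsjsjjsjsjjOOO, 2 further steps: sjsjjsjsjjsjsjjOOO → sjsjjsjsjjsjsjjsjsjjOOO → (answer).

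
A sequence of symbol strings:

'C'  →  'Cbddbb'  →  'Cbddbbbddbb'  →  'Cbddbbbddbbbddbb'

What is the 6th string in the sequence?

Each term is the previous one with bddbb appended.
From Cbddbbbddbbbddbb, 2 further steps: Cbddbbbddbbbddbb → Cbddbbbddbbbddbbbddbb → (answer).

Cbddbbbddbbbddbbbddbbbddbb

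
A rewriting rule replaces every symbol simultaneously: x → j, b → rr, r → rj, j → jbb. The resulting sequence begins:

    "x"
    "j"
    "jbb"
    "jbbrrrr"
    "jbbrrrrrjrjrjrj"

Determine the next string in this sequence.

jbbrrrrrjrjrjrjrjjbbrjjbbrjjbbrjjbb

Replace each of the 15 characters of jbbrrrrrjrjrjrj in place — jbb rr rr rj rj rj rj rj jbb rj jbb rj jbb rj jbb — and concatenate.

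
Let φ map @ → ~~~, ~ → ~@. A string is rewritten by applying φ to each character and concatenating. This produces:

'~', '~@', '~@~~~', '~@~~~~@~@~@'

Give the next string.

Expanding ~@~~~~@~@~@: ~→~@, @→~~~, ~→~@, ~→~@, ~→~@, ~→~@, @→~~~, ~→~@, @→~~~, ~→~@, @→~~~. Concatenated: ~@ ~~~ ~@ ~@ ~@ ~@ ~~~ ~@ ~~~ ~@ ~~~.

~@~~~~@~@~@~@~~~~@~~~~@~~~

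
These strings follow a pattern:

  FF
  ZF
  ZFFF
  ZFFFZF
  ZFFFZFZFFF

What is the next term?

This is a Fibonacci-style word recurrence s(k) = s(k−1)·s(k−2): e.g. ZF·FF = ZFFF.
Continuing: ZFFFZFZFFF · ZFFFZF gives term 6.

ZFFFZFZFFFZFFFZF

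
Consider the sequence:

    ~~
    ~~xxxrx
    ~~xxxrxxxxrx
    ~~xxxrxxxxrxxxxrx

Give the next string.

~~xxxrxxxxrxxxxrxxxxrx

The strings grow by a fixed suffix xxxrx each time.
So the next term is ~~xxxrxxxxrxxxxrx·xxxrx.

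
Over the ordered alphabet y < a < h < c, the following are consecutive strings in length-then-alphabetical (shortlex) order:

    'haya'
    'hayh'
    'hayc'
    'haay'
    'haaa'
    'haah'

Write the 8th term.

Continuing the enumeration 2 steps past haah: haah → haac → (answer).

hahy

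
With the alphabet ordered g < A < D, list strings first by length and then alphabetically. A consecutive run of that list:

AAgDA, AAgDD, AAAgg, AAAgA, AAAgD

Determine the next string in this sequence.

AAAAg

Find the rightmost character of AAAgD below D, bump it to the next letter, and reset everything to its right to g.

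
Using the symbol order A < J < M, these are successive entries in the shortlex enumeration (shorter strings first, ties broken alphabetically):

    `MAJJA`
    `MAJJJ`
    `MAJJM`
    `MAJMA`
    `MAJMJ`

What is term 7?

MAMAA

Advancing 2 positions from MAJMJ through MAJMJ → MAJMM reaches term 7.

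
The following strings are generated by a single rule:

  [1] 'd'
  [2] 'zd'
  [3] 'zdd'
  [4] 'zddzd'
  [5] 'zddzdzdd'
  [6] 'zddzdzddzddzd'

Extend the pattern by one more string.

From term 3 onward, concatenate the last term with the second-to-last: zd·d = zdd, zdd·zd = zddzd, …
So term 7 is zddzdzddzddzd·zddzdzdd.

zddzdzddzddzdzddzdzdd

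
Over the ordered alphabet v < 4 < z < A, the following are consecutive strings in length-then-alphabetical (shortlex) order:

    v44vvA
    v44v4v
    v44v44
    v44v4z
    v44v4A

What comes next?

v44vzv

The successor of v44v4A increments the rightmost position that isn't already A and resets every position after it to v.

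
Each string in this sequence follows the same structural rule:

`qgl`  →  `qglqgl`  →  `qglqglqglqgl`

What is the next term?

qglqglqglqglqglqglqglqgl

Each string is two copies of the previous one concatenated.
One more doubling of qglqglqglqgl gives the answer.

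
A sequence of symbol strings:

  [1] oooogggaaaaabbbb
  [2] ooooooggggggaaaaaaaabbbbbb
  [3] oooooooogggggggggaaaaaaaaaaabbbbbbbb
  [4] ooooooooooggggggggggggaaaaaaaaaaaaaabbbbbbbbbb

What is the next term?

Term n consists of 2n+2 o's, followed by 3n g's, followed by 3n+2 a's, followed by 2n+2 b's (n = 1, 2, …).
Setting n = 5 gives 12, 15, 17, 12 characters in each block.

oooooooooooogggggggggggggggaaaaaaaaaaaaaaaaabbbbbbbbbbbb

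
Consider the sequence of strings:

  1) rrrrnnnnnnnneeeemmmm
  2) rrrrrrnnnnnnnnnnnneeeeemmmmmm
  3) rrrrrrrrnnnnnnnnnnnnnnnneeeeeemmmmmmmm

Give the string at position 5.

The n-th term is 2n r's then 4n n's then n+2 e's then 2n m's, where the shown terms are n = 2, 3, 4.
At n = 6 the blocks have lengths 12, 24, 8, 12.

rrrrrrrrrrrrnnnnnnnnnnnnnnnnnnnnnnnneeeeeeeemmmmmmmmmmmm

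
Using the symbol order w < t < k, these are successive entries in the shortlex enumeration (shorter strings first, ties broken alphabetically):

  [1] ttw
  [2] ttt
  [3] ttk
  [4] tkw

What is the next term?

tkt

Treat tkw as a base-3 numeral over the given alphabet and add one, carrying through any trailing k's.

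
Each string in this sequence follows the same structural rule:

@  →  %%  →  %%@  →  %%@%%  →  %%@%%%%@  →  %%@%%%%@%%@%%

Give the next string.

%%@%%%%@%%@%%%%@%%%%@

From term 3 onward, concatenate the last term with the second-to-last: %%·@ = %%@, %%@·%% = %%@%%, …
Continuing: %%@%%%%@%%@%% · %%@%%%%@ gives term 7.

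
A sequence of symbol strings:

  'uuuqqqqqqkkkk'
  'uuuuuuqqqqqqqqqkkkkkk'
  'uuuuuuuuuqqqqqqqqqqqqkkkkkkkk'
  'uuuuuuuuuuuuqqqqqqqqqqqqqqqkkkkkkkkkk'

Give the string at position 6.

The n-th term is 3n u's then 3n+3 q's then 2n+2 k's (n = 1, 2, …).
For term 6, n = 6, so the run lengths are 18, 21, 14.

uuuuuuuuuuuuuuuuuuqqqqqqqqqqqqqqqqqqqqqkkkkkkkkkkkkkk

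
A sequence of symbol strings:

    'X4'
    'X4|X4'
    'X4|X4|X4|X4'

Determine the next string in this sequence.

Every step duplicates the string with '|' between the halves.
Doubling X4|X4|X4|X4 with '|' between the halves:

X4|X4|X4|X4|X4|X4|X4|X4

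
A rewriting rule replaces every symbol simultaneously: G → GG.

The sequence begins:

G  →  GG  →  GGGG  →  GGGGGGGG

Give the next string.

Apply φ to GGGGGGGG symbol by symbol: G→GG, G→GG, G→GG, G→GG, G→GG, G→GG, G→GG, G→GG; joined: GG GG GG GG GG GG GG GG.

GGGGGGGGGGGGGGGG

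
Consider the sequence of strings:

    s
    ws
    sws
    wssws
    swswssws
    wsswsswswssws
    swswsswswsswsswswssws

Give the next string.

Each term (from the third on) is the two preceding terms concatenated in order: term 3 = s·ws = sws.
The next term joins wsswsswswssws and swswsswswsswsswswssws.

wsswsswswsswsswswsswswsswsswswssws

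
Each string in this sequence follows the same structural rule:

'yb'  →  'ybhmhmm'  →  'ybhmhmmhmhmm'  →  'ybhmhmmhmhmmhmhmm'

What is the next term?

Every step adds hmhmm to the end: s(k+1) = s(k)·hmhmm.
So the next term is ybhmhmmhmhmmhmhmm·hmhmm.

ybhmhmmhmhmmhmhmmhmhmm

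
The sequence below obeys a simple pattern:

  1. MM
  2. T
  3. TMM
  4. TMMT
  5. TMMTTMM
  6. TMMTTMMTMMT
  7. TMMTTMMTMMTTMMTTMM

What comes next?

From term 3 onward, concatenate the last term with the second-to-last: T·MM = TMM, TMM·T = TMMT, …
Continuing: TMMTTMMTMMTTMMTTMM · TMMTTMMTMMT gives term 8.

TMMTTMMTMMTTMMTTMMTMMTTMMTMMT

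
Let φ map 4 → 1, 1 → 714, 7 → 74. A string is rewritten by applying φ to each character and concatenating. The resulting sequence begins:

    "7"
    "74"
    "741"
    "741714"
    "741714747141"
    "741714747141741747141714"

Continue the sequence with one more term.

Rewriting the 24 symbols of 741714747141741747141714 one by one yields 74 1 714 74 714 1 74 1 74 714 1 714 74 1 714 74 1 74 714 1 714 74 714 1; concatenated:

741714747141741747141714741714741747141714747141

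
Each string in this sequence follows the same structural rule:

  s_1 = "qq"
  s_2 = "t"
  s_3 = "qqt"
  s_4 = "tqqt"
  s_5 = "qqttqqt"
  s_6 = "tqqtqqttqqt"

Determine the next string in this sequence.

qqttqqttqqtqqttqqt

This is a Fibonacci-style word recurrence s(k) = s(k−2)·s(k−1): e.g. qq·t = qqt.
The next term joins qqttqqt and tqqtqqttqqt.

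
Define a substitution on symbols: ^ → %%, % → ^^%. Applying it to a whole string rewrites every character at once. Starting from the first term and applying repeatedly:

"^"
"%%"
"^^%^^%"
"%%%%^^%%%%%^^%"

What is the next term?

Rewriting the 14 symbols of %%%%^^%%%%%^^% one by one yields ^^% ^^% ^^% ^^% %% %% ^^% ^^% ^^% ^^% ^^% %% %% ^^%; concatenated:

^^%^^%^^%^^%%%%%^^%^^%^^%^^%^^%%%%%^^%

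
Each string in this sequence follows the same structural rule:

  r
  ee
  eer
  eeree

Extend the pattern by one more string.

Each term (from the third on) is the previous term followed by the one before it: term 3 = ee·r = eer.
So term 5 is eeree·eer.

eereeeer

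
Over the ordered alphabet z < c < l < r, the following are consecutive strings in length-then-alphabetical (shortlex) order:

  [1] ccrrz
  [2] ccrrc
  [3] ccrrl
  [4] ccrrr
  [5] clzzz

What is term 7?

clzzl

Advancing 2 positions from clzzz through clzzz → clzzc reaches term 7.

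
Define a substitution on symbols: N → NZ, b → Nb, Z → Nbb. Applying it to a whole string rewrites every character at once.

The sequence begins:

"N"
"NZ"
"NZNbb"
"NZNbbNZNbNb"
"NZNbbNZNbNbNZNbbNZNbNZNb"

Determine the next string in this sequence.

Rewriting the 24 symbols of NZNbbNZNbNbNZNbbNZNbNZNb one by one yields NZ Nbb NZ Nb Nb NZ Nbb NZ Nb NZ Nb NZ Nbb NZ Nb Nb NZ Nbb NZ Nb NZ Nbb NZ Nb; concatenated:

NZNbbNZNbNbNZNbbNZNbNZNbNZNbbNZNbNbNZNbbNZNbNZNbbNZNb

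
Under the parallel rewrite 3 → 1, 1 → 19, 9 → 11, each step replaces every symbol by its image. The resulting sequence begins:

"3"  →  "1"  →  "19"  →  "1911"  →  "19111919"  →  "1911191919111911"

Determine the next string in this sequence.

19111919191119111911191919111919

Applying the rule to each of the 16 symbols of 1911191919111911 gives the pieces 19 11 19 19 19 11 19 11 19 11 19 19 19 11 19 19, which concatenate to the answer.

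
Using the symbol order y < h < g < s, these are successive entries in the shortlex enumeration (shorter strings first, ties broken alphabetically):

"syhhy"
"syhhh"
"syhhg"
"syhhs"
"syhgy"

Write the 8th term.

syhgs

Continuing the enumeration 3 steps past syhgy: syhgy → syhgh → syhgg → (answer).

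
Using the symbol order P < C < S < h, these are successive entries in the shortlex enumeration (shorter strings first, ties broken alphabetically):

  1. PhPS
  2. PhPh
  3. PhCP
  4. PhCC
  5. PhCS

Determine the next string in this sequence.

PhCh

Treat PhCS as a base-4 numeral over the given alphabet and add one, carrying through any trailing h's.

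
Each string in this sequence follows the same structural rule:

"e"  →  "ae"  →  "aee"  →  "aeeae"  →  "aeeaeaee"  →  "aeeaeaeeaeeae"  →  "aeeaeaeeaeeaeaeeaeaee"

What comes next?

aeeaeaeeaeeaeaeeaeaeeaeeaeaeeaeeae

Each term (from the third on) is the previous term followed by the one before it: term 3 = ae·e = aee.
So term 8 is aeeaeaeeaeeaeaeeaeaee·aeeaeaeeaeeae.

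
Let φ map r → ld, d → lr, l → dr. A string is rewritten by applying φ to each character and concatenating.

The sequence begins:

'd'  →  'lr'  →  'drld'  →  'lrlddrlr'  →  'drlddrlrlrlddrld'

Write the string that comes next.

Rewriting the 16 symbols of drlddrlrlrlddrld one by one yields lr ld dr lr lr ld dr ld dr ld dr lr lr ld dr lr; concatenated:

lrlddrlrlrlddrlddrlddrlrlrlddrlr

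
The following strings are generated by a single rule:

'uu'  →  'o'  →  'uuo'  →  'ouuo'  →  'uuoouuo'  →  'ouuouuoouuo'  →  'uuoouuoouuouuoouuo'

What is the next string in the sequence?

ouuouuoouuouuoouuoouuouuoouuo

Each term (from the third on) is the two preceding terms concatenated in order: term 3 = uu·o = uuo.
Continuing: ouuouuoouuo · uuoouuoouuouuoouuo gives term 8.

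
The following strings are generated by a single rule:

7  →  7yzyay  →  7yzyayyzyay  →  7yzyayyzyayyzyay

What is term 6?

Every step adds yzyay to the end: s(k+1) = s(k)·yzyay.
From 7yzyayyzyayyzyay, 2 further steps: 7yzyayyzyayyzyay → 7yzyayyzyayyzyayyzyay → (answer).

7yzyayyzyayyzyayyzyayyzyay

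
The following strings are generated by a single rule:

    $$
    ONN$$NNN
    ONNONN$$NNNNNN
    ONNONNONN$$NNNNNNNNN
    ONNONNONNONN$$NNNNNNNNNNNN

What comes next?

Every step adds ONN to the front and NNN to the end of the previous string.
Applying this once more to ONNONNONNONN$$NNNNNNNNNNNN:

ONNONNONNONNONN$$NNNNNNNNNNNNNNN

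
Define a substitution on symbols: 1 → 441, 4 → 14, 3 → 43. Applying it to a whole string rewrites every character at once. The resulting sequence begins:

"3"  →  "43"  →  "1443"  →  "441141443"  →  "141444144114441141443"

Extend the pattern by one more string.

44114441141414441141444144114141444144114441141443

φ(141444144114441141443) expands symbol-by-symbol to 441 14 441 14 14 14 441 14 14 441 441 14 14 14 441 441 14 441 14 14 43; joining the 21 pieces gives the next term.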